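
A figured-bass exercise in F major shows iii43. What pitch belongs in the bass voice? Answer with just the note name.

E

iii in F major has root A; the chord is A-C-E-G.
The figure 43 means second inversion — the fifth is in the bass.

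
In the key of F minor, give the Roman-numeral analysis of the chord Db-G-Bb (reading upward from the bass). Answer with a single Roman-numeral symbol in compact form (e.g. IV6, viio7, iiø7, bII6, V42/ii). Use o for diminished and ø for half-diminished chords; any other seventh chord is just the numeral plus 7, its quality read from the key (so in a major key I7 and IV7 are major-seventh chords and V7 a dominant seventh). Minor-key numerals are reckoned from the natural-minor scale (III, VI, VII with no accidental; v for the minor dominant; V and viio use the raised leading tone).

iio64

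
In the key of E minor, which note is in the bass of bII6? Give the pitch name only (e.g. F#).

bII in E minor has root F; the chord is F-A-C.
The figure 6 means first inversion — the third is in the bass.

A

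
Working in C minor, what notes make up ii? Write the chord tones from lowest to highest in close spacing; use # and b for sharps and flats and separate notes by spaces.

Scale degree 2 in C minor is D; here the chord built on it is altered to a minor triad. ii is the minor supertonic, borrowed from the parallel major (the Dorian ii).
So the chord is D-F-A, a minor triad.

D F A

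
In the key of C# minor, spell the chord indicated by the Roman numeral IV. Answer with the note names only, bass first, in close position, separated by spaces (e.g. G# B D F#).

F# A# C#

IV is the major subdominant, borrowed from the parallel major. In C# minor that root is F#.
So the chord is F#-A#-C#.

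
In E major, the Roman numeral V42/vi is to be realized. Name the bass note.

The applied chord V42/vi is rooted on G#: G#-B#-D#-F#.
The figure 42 means third inversion — the seventh is in the bass.

F#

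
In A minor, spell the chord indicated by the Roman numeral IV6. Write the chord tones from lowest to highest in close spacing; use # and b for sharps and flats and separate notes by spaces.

F# A D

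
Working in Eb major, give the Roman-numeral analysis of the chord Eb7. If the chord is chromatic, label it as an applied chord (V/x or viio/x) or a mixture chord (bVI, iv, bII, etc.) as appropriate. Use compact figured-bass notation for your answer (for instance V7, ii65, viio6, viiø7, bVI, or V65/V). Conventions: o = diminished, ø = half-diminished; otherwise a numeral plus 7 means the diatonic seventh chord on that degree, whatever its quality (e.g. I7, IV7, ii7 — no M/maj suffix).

V7/IV

The pitches Eb-G-Bb-Db form a dominant seventh chord rooted on Eb.
Eb is not a diatonic chord root with this quality in Eb major, but it lies a perfect fifth above Ab (IV), so the chord functions as an applied dominant of IV.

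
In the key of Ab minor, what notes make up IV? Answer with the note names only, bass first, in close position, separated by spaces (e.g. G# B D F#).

Scale degree 4 in Ab minor is Db; here the chord built on it is altered to a major triad. IV is the major subdominant, borrowed from the parallel major.
So the chord is Db-F-Ab, a major triad.

Db F Ab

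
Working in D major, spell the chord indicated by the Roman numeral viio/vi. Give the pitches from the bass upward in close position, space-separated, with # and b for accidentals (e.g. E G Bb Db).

A# C# E

viio/vi is a secondary leading-tone chord. The target vi is B in D major; the applied chord is rooted a semitone below, on A#.
Building a diminished triad on A# gives A#-C#-E.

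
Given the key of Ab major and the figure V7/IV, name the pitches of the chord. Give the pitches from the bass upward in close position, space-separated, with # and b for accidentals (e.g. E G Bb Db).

V7/IV is a secondary dominant — the dominant seventh of IV. IV in Ab major is Db, so the applied chord's root is Ab, a perfect fifth above.
Building a dominant seventh chord on Ab gives Ab-C-Eb-Gb.

Ab C Eb Gb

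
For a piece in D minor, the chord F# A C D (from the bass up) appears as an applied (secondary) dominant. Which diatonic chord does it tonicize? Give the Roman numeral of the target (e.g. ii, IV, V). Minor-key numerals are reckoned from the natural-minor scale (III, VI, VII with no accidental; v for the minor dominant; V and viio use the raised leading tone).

The chord is a dominant seventh chord on D.
A dominant resolves down a perfect fifth: D → G. In D minor, G is scale degree 4, i.e. iv.

iv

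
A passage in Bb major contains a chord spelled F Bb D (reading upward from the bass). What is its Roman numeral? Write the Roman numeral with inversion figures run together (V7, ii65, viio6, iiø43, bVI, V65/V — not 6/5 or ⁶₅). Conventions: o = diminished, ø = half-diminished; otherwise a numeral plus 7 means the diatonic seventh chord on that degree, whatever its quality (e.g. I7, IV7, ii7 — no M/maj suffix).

I64

Stacked in thirds the chord is Bb-D-F: a major triad on Bb.
In Bb major, Bb is the tonic; the diatonic major triad there is I.
With F in the bass the chord is in second inversion, so the figured bass is 64.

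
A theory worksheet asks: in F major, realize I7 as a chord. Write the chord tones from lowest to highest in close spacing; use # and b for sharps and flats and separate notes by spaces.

F A C E

In F major, the first degree is F, and the diatonic chord built there is a major seventh chord.
Stacking thirds from F gives F-A-C-E.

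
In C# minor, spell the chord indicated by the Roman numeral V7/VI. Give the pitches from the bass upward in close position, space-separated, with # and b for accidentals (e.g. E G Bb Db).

V7/VI is a secondary dominant — the dominant seventh of VI. VI in C# minor is A, so the applied chord's root is E, a perfect fifth above.
Building a dominant seventh chord on E gives E-G#-B-D.

E G# B D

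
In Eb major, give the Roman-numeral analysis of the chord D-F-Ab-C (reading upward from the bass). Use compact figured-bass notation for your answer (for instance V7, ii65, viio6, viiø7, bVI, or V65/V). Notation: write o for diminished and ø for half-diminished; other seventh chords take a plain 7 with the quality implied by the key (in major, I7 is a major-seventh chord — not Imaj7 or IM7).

Stacked in thirds the chord is D-F-Ab-C: a half-diminished seventh chord on D.
In Eb major, D is the leading tone; the diatonic half-diminished seventh chord there is viiø7.

viiø7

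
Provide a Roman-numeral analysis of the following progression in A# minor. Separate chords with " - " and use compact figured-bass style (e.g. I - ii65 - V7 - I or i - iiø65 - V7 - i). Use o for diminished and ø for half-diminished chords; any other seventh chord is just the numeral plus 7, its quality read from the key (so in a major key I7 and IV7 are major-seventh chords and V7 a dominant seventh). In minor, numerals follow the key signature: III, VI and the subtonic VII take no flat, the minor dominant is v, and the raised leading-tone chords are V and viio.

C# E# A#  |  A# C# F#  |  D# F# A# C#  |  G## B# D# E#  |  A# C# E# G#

C#-E#-A# has root A#, degree 1 in A# minor, so i6.
A#-C#-F# has root F#, degree 6 in A# minor, so VI6.
D#-F#-A#-C#: root D# is the subdominant; minor seventh chord there is iv7.
G##-B#-D#-E#: root E# is the dominant; dominant seventh chord there is V65.
A#-C#-E#-G#: root A# is the tonic; minor seventh chord there is i7.

i6 - VI6 - iv7 - V65 - i7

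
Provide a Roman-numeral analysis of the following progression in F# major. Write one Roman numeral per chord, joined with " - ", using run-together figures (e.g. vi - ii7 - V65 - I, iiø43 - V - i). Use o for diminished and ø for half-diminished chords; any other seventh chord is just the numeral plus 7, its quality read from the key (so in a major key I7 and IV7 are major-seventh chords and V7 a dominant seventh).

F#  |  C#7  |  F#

I - V7 - I

F#: root F# is the tonic; major triad there is I.
C#7: root C# is the dominant; dominant seventh chord there is V7.
F#: root F# is the tonic; major triad there is I.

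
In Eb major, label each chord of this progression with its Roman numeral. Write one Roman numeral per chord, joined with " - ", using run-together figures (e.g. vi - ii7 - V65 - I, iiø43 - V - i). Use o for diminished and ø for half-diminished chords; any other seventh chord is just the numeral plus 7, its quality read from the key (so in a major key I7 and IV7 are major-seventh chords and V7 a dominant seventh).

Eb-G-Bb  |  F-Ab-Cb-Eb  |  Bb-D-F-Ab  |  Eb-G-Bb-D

I - iiø7 - V7 - I7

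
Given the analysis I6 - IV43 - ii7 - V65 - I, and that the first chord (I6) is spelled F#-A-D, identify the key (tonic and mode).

I6 is given as F#-A-D — a major triad with root D.
If D is scale degree 1 and the mode makes that degree carry a major triad, the tonic is D and the mode is major.

D major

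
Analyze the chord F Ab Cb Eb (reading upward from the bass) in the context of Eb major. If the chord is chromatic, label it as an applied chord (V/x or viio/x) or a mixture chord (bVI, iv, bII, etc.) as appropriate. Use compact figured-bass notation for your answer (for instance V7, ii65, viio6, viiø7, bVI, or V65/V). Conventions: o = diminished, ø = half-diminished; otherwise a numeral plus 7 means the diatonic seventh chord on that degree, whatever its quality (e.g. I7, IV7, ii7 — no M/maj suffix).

Stacked in thirds the chord is F-Ab-Cb-Eb: a half-diminished seventh chord on F.
F is the second degree of Eb major. This is the half-diminished supertonic seventh, borrowed from the parallel minor.

iiø7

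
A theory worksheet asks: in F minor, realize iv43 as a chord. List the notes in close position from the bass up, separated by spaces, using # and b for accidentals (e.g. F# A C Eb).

F Ab Bb Db

In F minor, scale degree 4 is Bb, and the diatonic chord built there is a minor seventh chord.
That chord is spelled Bb-Db-F-Ab.
The figured bass 43 indicates second inversion, placing the fifth (F) in the bass: F-Ab-Bb-Db.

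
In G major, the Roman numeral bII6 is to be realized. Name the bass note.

C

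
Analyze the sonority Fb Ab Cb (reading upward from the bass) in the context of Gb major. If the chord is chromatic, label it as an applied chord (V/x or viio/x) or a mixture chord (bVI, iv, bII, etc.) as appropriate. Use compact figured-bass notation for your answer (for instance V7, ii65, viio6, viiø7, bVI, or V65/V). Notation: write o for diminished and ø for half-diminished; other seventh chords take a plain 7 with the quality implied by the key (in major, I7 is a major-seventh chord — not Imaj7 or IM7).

Stacked in thirds the chord is Fb-Ab-Cb: a major triad on Fb.
Fb is the lowered seventh degree of Gb major (diatonic 7 would be F). This is a major triad on the lowered seventh degree (the subtonic), borrowed from the parallel minor.

bVII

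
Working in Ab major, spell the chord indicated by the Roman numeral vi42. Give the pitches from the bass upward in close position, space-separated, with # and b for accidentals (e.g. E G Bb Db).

In Ab major, scale degree 6 is F, and the diatonic chord built there is a minor seventh chord.
That chord is spelled F-Ab-C-Eb.
With the 42 figure the chord is in third inversion; from the bass Eb upward in close position it reads Eb-F-Ab-C.

Eb F Ab C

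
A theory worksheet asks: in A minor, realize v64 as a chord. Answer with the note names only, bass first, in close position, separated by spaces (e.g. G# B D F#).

B E G

In A minor, scale degree 5 is E, and the diatonic chord built there is a minor triad.
That chord is spelled E-G-B.
With the 64 figure the chord is in second inversion; from the bass B upward in close position it reads B-E-G.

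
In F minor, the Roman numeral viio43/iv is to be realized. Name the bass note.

The applied chord viio43/iv is rooted on A: A-C-Eb-Gb.
The figure 43 means second inversion — the fifth is in the bass.

Eb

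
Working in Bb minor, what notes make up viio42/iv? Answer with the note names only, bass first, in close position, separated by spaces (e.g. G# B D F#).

Cb D F Ab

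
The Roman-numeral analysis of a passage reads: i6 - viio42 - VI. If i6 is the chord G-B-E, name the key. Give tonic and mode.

E minor

i6 is given as G-B-E — a minor triad with root E.
If E is scale degree 1 and the mode makes that degree carry a minor triad, the tonic is E and the mode is minor.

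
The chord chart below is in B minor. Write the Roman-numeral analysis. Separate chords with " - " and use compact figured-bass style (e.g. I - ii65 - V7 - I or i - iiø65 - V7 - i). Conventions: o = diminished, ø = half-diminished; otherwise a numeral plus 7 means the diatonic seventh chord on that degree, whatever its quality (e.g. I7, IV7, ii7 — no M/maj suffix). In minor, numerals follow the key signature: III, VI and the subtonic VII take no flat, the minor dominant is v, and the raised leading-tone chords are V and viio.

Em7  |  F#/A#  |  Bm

iv7 - V6 - i

Em7: minor seventh chord on E = scale degree 4 → iv7.
F#/A#: root F# is the dominant; major triad there is V6.
Bm: root B is the tonic; minor triad there is i.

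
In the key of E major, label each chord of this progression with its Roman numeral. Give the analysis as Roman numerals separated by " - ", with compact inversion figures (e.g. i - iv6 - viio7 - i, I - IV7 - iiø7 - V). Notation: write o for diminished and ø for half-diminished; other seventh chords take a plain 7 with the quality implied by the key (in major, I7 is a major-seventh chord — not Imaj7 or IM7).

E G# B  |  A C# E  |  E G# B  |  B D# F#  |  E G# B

E-G#-B has root E, degree 1 in E major, so I.
A-C#-E: root A is the subdominant; major triad there is IV.
E-G#-B: root E is the tonic; major triad there is I.
B-D#-F#: major triad on B = scale degree 5 → V.
E-G#-B: major triad on E = scale degree 1 → I.

I - IV - I - V - I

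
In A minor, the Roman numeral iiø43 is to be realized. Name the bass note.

F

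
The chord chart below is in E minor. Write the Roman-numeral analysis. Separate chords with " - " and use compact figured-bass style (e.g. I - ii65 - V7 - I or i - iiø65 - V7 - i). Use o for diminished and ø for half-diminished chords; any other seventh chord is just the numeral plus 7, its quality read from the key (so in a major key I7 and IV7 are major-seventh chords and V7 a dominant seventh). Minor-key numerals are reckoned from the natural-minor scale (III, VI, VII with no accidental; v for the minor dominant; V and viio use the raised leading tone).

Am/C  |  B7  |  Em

iv6 - V7 - i

Am/C: root A is the subdominant; minor triad there is iv6.
B7: dominant seventh chord on B = scale degree 5 → V7.
Em: root E is the tonic; minor triad there is i.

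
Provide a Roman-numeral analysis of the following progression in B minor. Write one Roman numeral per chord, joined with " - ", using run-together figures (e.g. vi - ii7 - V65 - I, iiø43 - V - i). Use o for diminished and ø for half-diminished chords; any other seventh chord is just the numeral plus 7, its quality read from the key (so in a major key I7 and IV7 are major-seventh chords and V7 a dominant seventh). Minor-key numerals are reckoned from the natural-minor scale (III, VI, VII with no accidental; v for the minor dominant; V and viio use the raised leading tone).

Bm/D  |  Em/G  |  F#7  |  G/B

Bm/D: root B is the tonic; minor triad there is i6.
Em/G: minor triad on E = scale degree 4 → iv6.
F#7: root F# is the dominant; dominant seventh chord there is V7.
G/B: major triad on G = scale degree 6 → VI6.

i6 - iv6 - V7 - VI6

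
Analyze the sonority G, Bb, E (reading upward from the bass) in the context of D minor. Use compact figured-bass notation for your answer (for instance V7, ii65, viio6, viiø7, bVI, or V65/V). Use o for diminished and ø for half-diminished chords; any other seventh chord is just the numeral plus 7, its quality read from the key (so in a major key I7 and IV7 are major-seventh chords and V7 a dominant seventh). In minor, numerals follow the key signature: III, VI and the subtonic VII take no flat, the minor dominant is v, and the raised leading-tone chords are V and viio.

iio6

Stacked in thirds the chord is E-G-Bb: a diminished triad on E.
E is scale degree 2 in D minor, and a diminished triad on that degree is written iio.
With G in the bass the chord is in first inversion, so the figured bass is 6.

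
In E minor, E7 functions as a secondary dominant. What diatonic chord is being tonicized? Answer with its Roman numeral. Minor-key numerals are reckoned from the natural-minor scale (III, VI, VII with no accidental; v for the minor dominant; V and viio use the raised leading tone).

iv

The chord is a dominant seventh chord on E.
A dominant resolves down a perfect fifth: E → A. In E minor, A is scale degree 4, i.e. iv.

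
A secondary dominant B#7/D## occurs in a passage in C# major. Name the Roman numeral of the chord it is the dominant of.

iii

The chord is a dominant seventh chord on B#.
A dominant resolves down a perfect fifth: B# → E#. In C# major, E# is scale degree 3, i.e. iii.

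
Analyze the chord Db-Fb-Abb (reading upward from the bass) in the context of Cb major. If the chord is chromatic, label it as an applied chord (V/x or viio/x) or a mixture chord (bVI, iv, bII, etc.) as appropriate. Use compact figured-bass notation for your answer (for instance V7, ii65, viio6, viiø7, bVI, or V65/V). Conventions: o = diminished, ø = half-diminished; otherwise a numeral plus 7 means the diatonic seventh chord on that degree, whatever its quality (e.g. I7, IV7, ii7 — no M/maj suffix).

The pitches Db-Fb-Abb form a diminished triad rooted on Db.
Db is the second degree of Cb major. This is the diminished supertonic triad, borrowed from the parallel minor.

iio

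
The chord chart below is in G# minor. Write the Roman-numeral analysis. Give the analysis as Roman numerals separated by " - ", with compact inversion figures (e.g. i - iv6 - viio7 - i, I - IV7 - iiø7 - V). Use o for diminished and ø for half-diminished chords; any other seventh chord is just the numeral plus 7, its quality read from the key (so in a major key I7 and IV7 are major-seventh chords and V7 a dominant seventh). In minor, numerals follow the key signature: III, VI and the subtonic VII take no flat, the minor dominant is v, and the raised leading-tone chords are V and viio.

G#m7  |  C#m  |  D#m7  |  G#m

G#m7 has root G#, degree 1 in G# minor, so i7.
C#m has root C#, degree 4 in G# minor, so iv.
D#m7: root D# is the dominant; minor seventh chord there is v7.
G#m: minor triad on G# = scale degree 1 → i.

i7 - iv - v7 - i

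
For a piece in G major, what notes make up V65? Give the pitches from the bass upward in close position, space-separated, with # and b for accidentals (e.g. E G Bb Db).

F# A C D

The numeral's case and figure indicate a dominant seventh chord. In G major its root, the dominant, is D.
That chord is spelled D-F#-A-C.
With the 65 figure the chord is in first inversion; from the bass F# upward in close position it reads F#-A-C-D.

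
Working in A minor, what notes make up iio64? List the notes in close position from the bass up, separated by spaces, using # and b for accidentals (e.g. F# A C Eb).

F B D

The numeral's case and figure indicate a diminished triad. In A minor its root, scale degree 2, is B.
Stacking thirds from B gives B-D-F.
With the 64 figure the chord is in second inversion; from the bass F upward in close position it reads F-B-D.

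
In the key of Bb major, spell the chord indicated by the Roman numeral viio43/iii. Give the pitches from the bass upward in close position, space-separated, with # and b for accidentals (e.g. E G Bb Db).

The slash marks an applied leading-tone chord: viio of iii. In Bb major, iii is D, so the leading tone to it is C#, a half step below.
Building a fully diminished seventh chord on C# gives C#-E-G-Bb.
The figured bass 43 indicates second inversion, placing the fifth (G) in the bass: G-Bb-C#-E.

G Bb C# E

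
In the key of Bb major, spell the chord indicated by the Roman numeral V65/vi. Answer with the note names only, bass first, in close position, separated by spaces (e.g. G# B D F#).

F# A C D

The slash means an applied dominant: we want the dominant of vi. In Bb major, vi is G minor, and its dominant is built on D.
Building a dominant seventh chord on D gives D-F#-A-C.
The figured bass 65 indicates first inversion, placing the third (F#) in the bass: F#-A-C-D.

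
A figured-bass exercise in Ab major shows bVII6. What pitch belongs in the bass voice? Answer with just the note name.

bVII in Ab major has root Gb; the chord is Gb-Bb-Db.
The figure 6 means first inversion — the third is in the bass.

Bb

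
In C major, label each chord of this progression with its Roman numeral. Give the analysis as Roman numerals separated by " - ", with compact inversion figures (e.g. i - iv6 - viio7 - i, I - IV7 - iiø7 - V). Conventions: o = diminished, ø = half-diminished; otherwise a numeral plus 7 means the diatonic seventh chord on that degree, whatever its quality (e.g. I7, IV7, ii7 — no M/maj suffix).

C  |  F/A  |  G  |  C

I - IV6 - V - I

C has root C, degree 1 in C major, so I.
F/A has root F, degree 4 in C major, so IV6.
G: root G is the dominant; major triad there is V.
C has root C, degree 1 in C major, so I.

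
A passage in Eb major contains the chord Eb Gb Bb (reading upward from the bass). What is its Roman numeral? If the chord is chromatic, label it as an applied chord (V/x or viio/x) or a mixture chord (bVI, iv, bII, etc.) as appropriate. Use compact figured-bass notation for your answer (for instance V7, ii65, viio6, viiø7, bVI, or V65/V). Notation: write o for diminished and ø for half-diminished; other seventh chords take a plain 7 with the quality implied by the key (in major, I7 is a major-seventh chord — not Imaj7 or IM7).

i

Stacked in thirds the chord is Eb-Gb-Bb: a minor triad on Eb.
Eb is the first degree of Eb major. This is the minor tonic, borrowed from the parallel minor.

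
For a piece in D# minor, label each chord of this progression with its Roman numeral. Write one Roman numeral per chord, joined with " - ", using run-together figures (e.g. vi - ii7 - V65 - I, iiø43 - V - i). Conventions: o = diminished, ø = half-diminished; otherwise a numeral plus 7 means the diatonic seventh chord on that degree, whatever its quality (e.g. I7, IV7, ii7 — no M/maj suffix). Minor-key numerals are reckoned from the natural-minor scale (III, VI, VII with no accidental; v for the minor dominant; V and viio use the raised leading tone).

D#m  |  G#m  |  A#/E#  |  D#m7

D#m: root D# is the tonic; minor triad there is i.
G#m: root G# is the subdominant; minor triad there is iv.
A#/E#: major triad on A# = scale degree 5 → V64.
D#m7: root D# is the tonic; minor seventh chord there is i7.

i - iv - V64 - i7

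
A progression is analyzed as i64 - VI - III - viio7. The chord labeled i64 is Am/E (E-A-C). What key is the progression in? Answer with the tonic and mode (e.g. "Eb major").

A minor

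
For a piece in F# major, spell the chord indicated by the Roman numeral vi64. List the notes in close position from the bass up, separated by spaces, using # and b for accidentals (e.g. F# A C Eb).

A# D# F#

The numeral's case and figure indicate a minor triad. In F# major its root, the sixth degree, is D#.
That chord is spelled D#-F#-A#.
With the 64 figure the chord is in second inversion; from the bass A# upward in close position it reads A#-D#-F#.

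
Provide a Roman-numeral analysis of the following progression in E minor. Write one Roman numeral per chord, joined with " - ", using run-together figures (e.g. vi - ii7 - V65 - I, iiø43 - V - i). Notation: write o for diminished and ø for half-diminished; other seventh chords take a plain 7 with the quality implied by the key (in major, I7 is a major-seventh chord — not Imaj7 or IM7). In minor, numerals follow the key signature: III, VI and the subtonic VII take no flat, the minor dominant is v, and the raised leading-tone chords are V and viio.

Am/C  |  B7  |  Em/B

Am/C has root A, degree 4 in E minor, so iv6.
B7: root B is the dominant; dominant seventh chord there is V7.
Em/B: root E is the tonic; minor triad there is i64.

iv6 - V7 - i64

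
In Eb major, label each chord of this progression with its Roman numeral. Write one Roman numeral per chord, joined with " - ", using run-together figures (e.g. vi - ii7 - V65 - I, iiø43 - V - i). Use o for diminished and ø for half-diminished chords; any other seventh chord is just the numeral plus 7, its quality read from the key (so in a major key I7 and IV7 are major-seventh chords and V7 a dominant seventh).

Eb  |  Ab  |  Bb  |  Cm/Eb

Eb: major triad on Eb = scale degree 1 → I.
Ab: root Ab is the subdominant; major triad there is IV.
Bb has root Bb, degree 5 in Eb major, so V.
Cm/Eb has root C, degree 6 in Eb major, so vi6.

I - IV - V - vi6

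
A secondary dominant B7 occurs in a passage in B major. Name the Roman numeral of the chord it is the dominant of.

The chord is a dominant seventh chord on B.
A dominant resolves down a perfect fifth: B → E. In B major, E is scale degree 4, i.e. IV.

IV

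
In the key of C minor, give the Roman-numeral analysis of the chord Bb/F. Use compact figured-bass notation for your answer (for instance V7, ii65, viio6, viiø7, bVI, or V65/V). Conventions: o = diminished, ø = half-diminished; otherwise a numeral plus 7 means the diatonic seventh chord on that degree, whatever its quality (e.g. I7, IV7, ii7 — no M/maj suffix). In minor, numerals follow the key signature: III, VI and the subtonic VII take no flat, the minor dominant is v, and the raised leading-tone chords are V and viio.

VII64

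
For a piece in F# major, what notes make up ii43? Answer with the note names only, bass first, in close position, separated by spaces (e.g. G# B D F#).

The numeral's case and figure indicate a minor seventh chord. In F# major its root, scale degree 2, is G#.
That chord is spelled G#-B-D#-F#.
The figured bass 43 indicates second inversion, placing the fifth (D#) in the bass: D#-F#-G#-B.

D# F# G# B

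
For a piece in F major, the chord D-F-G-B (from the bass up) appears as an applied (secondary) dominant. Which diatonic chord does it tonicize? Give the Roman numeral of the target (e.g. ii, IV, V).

V

The chord is a dominant seventh chord on G.
A dominant resolves down a perfect fifth: G → C. In F major, C is scale degree 5, i.e. V.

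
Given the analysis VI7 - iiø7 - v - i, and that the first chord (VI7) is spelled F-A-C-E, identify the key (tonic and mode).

A minor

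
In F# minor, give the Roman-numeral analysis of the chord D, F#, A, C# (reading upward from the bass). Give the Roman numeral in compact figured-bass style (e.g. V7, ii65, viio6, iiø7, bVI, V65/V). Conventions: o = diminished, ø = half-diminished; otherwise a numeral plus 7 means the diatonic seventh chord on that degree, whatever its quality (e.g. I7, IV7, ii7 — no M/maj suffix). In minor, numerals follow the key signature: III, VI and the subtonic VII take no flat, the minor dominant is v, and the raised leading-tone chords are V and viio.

Stacked in thirds the chord is D-F#-A-C#: a major seventh chord on D.
D is scale degree 6 in F# minor, and a major seventh chord on that degree is written VI7.

VI7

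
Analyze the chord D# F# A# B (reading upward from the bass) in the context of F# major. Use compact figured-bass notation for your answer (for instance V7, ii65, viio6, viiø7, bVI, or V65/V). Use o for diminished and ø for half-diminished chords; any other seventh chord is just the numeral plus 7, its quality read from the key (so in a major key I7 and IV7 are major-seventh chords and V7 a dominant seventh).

Stacked in thirds the chord is B-D#-F#-A#: a major seventh chord on B.
B is scale degree 4 in F# major, and a major seventh chord on that degree is written IV7.
With D# in the bass the chord is in first inversion, so the figured bass is 65.

IV65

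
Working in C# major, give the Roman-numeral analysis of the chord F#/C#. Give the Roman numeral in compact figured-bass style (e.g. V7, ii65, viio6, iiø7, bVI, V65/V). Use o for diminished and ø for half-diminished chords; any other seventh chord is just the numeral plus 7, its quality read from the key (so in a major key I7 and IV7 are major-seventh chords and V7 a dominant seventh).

The pitches F#-A#-C# form a major triad rooted on F#.
F# is scale degree 4 in C# major, and a major triad on that degree is written IV.
With C# in the bass the chord is in second inversion, so the figured bass is 64.

IV64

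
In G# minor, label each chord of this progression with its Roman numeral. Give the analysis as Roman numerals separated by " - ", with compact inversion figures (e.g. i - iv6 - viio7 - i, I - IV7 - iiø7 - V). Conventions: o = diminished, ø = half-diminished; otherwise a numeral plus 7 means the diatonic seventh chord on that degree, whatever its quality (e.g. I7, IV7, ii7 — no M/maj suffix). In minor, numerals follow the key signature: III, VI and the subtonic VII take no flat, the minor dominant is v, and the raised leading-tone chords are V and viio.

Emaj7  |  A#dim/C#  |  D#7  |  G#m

Emaj7: root E is the submediant; major seventh chord there is VI7.
A#dim/C#: diminished triad on A# = scale degree 2 → iio6.
D#7: dominant seventh chord on D# = scale degree 5 → V7.
G#m: root G# is the tonic; minor triad there is i.

VI7 - iio6 - V7 - i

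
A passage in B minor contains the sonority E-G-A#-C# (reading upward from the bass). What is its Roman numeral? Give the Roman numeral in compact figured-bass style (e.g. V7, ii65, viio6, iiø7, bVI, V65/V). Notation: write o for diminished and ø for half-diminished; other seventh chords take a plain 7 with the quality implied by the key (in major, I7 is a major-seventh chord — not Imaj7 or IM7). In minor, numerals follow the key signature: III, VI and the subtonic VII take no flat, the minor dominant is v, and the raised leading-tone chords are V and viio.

viio43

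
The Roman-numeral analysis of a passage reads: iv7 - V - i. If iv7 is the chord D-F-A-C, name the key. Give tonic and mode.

The chord Dm7 is a minor seventh chord rooted on D; its label is iv7.
If D is scale degree 4 and the mode makes that degree carry a minor seventh chord, the tonic is A and the mode is minor.

A minor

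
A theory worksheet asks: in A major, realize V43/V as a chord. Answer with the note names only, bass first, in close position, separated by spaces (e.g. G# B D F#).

The slash means an applied dominant: we want the dominant of V. In A major, V is E major, and its dominant is built on B.
Building a dominant seventh chord on B gives B-D#-F#-A.
With the 43 figure the chord is in second inversion; from the bass F# upward in close position it reads F#-A-B-D#.

F# A B D#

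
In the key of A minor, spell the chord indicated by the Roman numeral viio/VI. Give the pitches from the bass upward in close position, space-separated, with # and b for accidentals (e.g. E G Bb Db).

E G Bb

viio/VI is a secondary leading-tone chord. The target VI is F in A minor; the applied chord is rooted a semitone below, on E.
Building a diminished triad on E gives E-G-Bb.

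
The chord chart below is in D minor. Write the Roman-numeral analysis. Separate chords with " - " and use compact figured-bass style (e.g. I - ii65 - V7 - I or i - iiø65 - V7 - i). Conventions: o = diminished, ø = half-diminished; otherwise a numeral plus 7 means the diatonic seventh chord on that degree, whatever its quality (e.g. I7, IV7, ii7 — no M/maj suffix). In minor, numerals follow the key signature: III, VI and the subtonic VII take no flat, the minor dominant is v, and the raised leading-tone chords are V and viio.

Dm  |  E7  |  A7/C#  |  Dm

Dm: minor triad on D = scale degree 1 → i.
E7 is the secondary dominant of V (dominant seventh chord on E): V7/V.
A7/C#: dominant seventh chord on A = scale degree 5 → V65.
Dm has root D, degree 1 in D minor, so i.

i - V7/V - V65 - i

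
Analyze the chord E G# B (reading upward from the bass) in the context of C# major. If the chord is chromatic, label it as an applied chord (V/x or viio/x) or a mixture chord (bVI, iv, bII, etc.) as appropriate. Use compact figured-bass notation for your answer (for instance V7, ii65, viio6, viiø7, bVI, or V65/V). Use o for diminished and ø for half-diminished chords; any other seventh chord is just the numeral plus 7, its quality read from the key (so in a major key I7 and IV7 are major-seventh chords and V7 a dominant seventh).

bIII

Stacked in thirds the chord is E-G#-B: a major triad on E.
E is the lowered third degree of C# major (diatonic 3 would be E#). This is a major triad on the lowered third degree, borrowed from the parallel minor.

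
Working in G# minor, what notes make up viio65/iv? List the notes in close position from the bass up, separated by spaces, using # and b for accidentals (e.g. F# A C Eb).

The slash marks an applied leading-tone chord: viio of iv. In G# minor, iv is C#, so the leading tone to it is B#, a half step below.
Building a fully diminished seventh chord on B# gives B#-D#-F#-A.
The figured bass 65 indicates first inversion, placing the third (D#) in the bass: D#-F#-A-B#.

D# F# A B#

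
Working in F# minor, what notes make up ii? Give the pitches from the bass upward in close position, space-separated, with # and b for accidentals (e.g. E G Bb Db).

G# B D#

Scale degree 2 in F# minor is G#; here the chord built on it is altered to a minor triad. ii is the minor supertonic, borrowed from the parallel major (the Dorian ii).
So the chord is G#-B-D#, a minor triad.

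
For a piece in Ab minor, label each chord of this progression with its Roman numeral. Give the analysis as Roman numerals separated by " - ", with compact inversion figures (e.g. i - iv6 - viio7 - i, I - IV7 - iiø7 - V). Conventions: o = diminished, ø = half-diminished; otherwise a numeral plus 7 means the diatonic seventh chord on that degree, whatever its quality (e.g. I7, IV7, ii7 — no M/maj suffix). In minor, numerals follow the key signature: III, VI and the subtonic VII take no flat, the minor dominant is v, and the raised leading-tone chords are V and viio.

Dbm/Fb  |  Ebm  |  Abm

iv6 - v - i

Dbm/Fb: root Db is the subdominant; minor triad there is iv6.
Ebm has root Eb, degree 5 in Ab minor, so v.
Abm has root Ab, degree 1 in Ab minor, so i.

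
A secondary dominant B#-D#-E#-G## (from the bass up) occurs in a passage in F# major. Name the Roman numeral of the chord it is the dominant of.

iii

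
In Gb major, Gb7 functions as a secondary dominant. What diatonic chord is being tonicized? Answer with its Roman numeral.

IV

The chord is a dominant seventh chord on Gb.
A dominant resolves down a perfect fifth: Gb → Cb. In Gb major, Cb is scale degree 4, i.e. IV.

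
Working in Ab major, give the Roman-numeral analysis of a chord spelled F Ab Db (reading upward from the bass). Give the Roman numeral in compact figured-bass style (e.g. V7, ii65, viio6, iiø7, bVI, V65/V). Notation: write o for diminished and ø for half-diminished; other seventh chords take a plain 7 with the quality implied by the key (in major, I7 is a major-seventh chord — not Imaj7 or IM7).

IV6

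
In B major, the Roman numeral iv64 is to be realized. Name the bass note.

B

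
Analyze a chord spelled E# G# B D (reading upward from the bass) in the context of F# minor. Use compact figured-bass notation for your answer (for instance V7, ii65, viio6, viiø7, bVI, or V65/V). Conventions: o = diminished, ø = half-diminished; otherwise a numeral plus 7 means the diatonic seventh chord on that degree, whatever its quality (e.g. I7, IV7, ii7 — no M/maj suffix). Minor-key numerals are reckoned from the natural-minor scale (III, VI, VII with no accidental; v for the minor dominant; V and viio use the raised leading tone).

The pitches E#-G#-B-D form a fully diminished seventh chord rooted on E#.
In F# minor, E# is the leading tone; the diatonic fully diminished seventh chord there is viio7.

viio7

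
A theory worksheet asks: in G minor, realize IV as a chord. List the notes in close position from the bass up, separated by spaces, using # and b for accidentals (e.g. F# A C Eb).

C E G

Scale degree 4 in G minor is C; here the chord built on it is altered to a major triad. IV is the major subdominant, borrowed from the parallel major.
So the chord is C-E-G, a major triad.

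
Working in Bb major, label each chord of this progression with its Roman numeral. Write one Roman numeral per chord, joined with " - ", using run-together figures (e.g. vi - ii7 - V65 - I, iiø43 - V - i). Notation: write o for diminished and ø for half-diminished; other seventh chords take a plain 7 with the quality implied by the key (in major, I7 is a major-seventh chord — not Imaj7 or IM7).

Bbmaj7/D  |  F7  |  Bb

I65 - V7 - I

Bbmaj7/D: root Bb is the tonic; major seventh chord there is I65.
F7: dominant seventh chord on F = scale degree 5 → V7.
Bb: root Bb is the tonic; major triad there is I.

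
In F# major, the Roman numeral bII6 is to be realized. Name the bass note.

bII in F# major has root G; the chord is G-B-D.
The figure 6 means first inversion — the third is in the bass.

B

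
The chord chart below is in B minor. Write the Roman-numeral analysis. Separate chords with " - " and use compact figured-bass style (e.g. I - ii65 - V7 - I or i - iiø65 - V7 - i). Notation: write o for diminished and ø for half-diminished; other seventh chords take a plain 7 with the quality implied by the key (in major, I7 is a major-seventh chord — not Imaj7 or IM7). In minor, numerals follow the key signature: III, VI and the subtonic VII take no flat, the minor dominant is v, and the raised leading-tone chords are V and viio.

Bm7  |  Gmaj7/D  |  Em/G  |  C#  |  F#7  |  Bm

i7 - VI43 - iv6 - V/V - V7 - i

Bm7: root B is the tonic; minor seventh chord there is i7.
Gmaj7/D has root G, degree 6 in B minor, so VI43.
Em/G: root E is the subdominant; minor triad there is iv6.
C# is the secondary dominant of V (major triad on C#): V/V.
F#7: root F# is the dominant; dominant seventh chord there is V7.
Bm: minor triad on B = scale degree 1 → i.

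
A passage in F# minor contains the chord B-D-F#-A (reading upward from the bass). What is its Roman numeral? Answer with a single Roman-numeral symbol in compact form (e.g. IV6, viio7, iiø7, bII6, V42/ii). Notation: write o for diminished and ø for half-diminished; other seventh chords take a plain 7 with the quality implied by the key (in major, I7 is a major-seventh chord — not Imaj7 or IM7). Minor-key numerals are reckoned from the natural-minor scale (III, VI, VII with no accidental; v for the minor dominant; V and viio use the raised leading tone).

iv7

The pitches B-D-F#-A form a minor seventh chord rooted on B.
B is scale degree 4 in F# minor, and a minor seventh chord on that degree is written iv7.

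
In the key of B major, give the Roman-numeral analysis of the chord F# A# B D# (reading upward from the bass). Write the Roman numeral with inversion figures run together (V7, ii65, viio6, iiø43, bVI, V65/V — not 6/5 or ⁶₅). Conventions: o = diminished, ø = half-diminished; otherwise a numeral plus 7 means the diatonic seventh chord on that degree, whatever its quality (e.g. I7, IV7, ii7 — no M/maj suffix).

I43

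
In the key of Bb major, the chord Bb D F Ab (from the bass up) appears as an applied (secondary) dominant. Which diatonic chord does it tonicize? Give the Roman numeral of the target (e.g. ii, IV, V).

IV

The chord is a dominant seventh chord on Bb.
A dominant resolves down a perfect fifth: Bb → Eb. In Bb major, Eb is scale degree 4, i.e. IV.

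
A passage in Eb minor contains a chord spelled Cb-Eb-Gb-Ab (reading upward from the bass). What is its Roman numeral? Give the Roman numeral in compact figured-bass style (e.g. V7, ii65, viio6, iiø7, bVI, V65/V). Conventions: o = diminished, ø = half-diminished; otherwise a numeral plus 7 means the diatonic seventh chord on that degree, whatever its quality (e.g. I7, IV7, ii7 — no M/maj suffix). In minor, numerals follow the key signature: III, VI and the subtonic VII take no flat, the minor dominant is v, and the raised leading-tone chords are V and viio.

iv65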